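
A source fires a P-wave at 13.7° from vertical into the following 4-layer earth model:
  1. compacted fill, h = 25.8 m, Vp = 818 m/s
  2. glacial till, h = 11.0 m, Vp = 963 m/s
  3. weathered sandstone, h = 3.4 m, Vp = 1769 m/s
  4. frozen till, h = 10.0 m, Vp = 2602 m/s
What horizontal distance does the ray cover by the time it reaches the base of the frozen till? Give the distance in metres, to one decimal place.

23.0 m

Apply Snell's law at each interface; in layer i the horizontal offset is hᵢ·tan θᵢ.
Layer 1: θ = 13.70°; offset = 25.8·tan 13.70° = 6.289 m.
Layer 2: sin θ = 963·sin 13.7°/818 = 0.2788, θ = 16.19°; offset = 11.0·tan 16.19° = 3.194 m.
Layer 3: sin θ = 1769·sin 13.7°/818 = 0.5122, θ = 30.81°; offset = 3.4·tan 30.81° = 2.028 m.
Layer 4: sin θ = 2602·sin 13.7°/818 = 0.7534, θ = 48.88°; offset = 10.0·tan 48.88° = 11.456 m.
Total horizontal offset = 22.967 m.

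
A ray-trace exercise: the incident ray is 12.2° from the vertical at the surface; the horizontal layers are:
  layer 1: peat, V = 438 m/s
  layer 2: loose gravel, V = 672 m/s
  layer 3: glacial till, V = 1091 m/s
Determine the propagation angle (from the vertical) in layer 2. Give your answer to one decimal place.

Snell's law across each interface conserves sin θ / V, so sin θ_2 = V_2·sin θ₁/V₁.
sin θ_2 = 672 × sin 12.2° / 438 = 0.3242.
θ_2 = arcsin 0.3242 = 18.92°.

18.9°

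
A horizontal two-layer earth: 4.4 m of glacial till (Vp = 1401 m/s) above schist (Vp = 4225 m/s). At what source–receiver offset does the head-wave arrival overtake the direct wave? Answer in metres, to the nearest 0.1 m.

x_cross = 2h·√((V₂+V₁)/(V₂−V₁)).
(V₂+V₁)/(V₂−V₁) = (4225+1401)/(4225−1401) = 1.9922; √ = 1.4115.
x_cross = 2·4.4·1.4115 = 12.42 m.

12.4 m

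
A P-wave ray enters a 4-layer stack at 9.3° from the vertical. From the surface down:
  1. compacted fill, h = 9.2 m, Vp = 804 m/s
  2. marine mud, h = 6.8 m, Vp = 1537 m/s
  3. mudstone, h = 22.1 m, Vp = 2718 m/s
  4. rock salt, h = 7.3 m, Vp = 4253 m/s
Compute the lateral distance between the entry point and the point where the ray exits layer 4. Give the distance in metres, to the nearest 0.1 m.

30.2 m

Ray parameter p = sin 9.3° / 804 m/s = 2.0100e-04 s/m.
Layer 1: θ = 9.30°; offset = 9.2·tan 9.30° = 1.507 m.
Layer 2: sin θ = p·1537 = 0.3089 → θ = 18.00°; offset = 6.8·tan 18.00° = 2.209 m.
Layer 3: sin θ = p·2718 = 0.5463 → θ = 33.11°; offset = 22.1·tan 33.11° = 14.415 m.
Layer 4: sin θ = p·4253 = 0.8549 → θ = 58.74°; offset = 7.3·tan 58.74° = 12.027 m.
Σ offsets = 30.157 m.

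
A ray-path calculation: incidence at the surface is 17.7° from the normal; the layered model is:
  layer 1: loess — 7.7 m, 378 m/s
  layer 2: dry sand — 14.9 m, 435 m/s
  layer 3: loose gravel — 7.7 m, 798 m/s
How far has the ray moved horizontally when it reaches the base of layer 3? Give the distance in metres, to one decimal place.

14.5 m

Apply Snell's law at each interface; in layer i the horizontal offset is hᵢ·tan θᵢ.
Layer 1: θ = 17.70°; offset = 7.7·tan 17.70° = 2.457 m.
Layer 2: sin θ = 435·sin 17.7°/378 = 0.3499, θ = 20.48°; offset = 14.9·tan 20.48° = 5.565 m.
Layer 3: sin θ = 798·sin 17.7°/378 = 0.6418, θ = 39.93°; offset = 7.7·tan 39.93° = 6.445 m.
Summing the layer offsets gives 14.467 m.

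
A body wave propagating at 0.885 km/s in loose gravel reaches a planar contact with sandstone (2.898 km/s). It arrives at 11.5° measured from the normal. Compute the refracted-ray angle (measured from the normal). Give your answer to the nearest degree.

41°

Snell's law: sin θ₂ = (V₂/V₁)·sin θ₁ = (2.898/0.885)·sin 11.5° = 0.6528.
θ₂ = arcsin 0.6528 = 40.76° from the normal.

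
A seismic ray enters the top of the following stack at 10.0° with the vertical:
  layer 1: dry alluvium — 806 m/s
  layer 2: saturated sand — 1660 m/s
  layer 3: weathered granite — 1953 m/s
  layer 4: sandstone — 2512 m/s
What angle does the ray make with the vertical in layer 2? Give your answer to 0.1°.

21.0°

Snell's law across each interface conserves sin θ / V, so sin θ_2 = V_2·sin θ₁/V₁.
sin θ_2 = 1660 × sin 10.0° / 806 = 0.3576.
θ_2 = 20.96° from the vertical.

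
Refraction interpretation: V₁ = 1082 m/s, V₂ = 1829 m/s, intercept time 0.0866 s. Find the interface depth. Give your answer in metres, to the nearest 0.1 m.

58.1 m

θ_c = arcsin(1082/1829) = 36.27°; cos θ_c = 0.8062.
tᵢ = 2h cos θ_c/V₁ ⇒ h = tᵢ·V₁/(2 cos θ_c) = 0.0866·1082/(2·0.8062) = 58.11 m.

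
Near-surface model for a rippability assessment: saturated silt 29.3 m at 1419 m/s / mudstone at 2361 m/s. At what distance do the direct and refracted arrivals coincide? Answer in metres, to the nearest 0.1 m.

x_cross = 2h·√((V₂+V₁)/(V₂−V₁)).
(V₂+V₁)/(V₂−V₁) = (2361+1419)/(2361−1419) = 4.0127; √ = 2.0032.
x_cross = 2·29.3·2.0032 = 117.39 m.

117.4 m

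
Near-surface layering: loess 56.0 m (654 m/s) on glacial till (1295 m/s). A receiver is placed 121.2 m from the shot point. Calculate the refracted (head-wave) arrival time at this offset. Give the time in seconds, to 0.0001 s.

0.2414 s

t = x/V₂ + 2h·√(V₂²−V₁²)/(V₁V₂).
√(V₂²−V₁²) = √(1295²−654²) = 1117.7 m/s; delay term = 2·56.0·1117.7/(654·1295) = 0.14781 s.
t = 121.2/1295 + 0.14781 = 0.24140 s.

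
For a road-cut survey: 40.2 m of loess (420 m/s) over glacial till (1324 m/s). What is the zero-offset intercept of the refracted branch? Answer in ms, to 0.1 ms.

181.5 ms

θ_c = arcsin(V₁/V₂) = arcsin(420/1324) = 18.49°; cos θ_c = 0.9484.
tᵢ = 2h·cos θ_c / V₁ = 2·40.2·0.9484 / 420 = 0.18154 s.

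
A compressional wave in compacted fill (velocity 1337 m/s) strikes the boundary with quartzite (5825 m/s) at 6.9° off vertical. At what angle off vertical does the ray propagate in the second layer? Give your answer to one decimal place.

sin θ₁/V₁ = sin θ₂/V₂ ⇒ sin θ₂ = 5825·sin 6.9°/1337 = 5825·0.1201/1337 = 0.5234.
θ₂ = arcsin 0.5234 = 31.56° from the normal.

31.6°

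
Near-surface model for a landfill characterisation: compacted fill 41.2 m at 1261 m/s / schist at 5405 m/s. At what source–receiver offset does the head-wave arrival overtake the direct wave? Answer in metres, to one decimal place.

104.5 m

x_cross = 2h·√((V₂+V₁)/(V₂−V₁)).
(V₂+V₁)/(V₂−V₁) = (5405+1261)/(5405−1261) = 1.6086; √ = 1.2683.
x_cross = 2·41.2·1.2683 = 104.51 m.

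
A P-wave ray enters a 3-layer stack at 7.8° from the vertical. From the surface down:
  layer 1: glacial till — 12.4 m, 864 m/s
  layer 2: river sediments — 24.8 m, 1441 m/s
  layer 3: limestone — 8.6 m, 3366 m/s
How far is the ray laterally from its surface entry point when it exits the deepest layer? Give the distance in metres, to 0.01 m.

Ray parameter p = sin 7.8° / 864 m/s = 1.5708e-04 s/m.
Layer 1: θ = 7.80°; offset = 12.4·tan 7.80° = 1.6986 m.
Layer 2: sin θ = p·1441 = 0.2263 → θ = 13.08°; offset = 24.8·tan 13.08° = 5.7630 m.
Layer 3: sin θ = p·3366 = 0.5287 → θ = 31.92°; offset = 8.6·tan 31.92° = 5.3571 m.
Σ offsets = 12.8187 m.

12.82 m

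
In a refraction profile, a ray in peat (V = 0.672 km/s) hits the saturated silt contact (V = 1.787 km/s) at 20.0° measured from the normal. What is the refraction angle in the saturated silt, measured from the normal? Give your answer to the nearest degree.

Snell's law: sin θ₂ = (V₂/V₁)·sin θ₁ = (1.787/0.672)·sin 20.0° = 0.9095.
θ₂ = sin⁻¹(0.9095) = 65.44° (from vertical).

65°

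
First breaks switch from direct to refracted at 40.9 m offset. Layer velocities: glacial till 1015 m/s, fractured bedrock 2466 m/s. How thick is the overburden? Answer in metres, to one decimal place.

13.2 m

x_cross = 2h·√((V₂+V₁)/(V₂−V₁)) → h = x_cross / (2·√((V₂+V₁)/(V₂−V₁))).
√((V₂+V₁)/(V₂−V₁)) = √((2466+1015)/(2466−1015)) = 1.5489.
h = 40.9 / (2·1.5489) = 13.20 m.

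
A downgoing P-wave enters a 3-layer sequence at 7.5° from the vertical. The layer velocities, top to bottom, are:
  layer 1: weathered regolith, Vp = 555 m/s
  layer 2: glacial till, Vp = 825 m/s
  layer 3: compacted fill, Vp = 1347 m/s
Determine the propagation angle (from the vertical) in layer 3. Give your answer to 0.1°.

Snell's law across each interface conserves sin θ / V, so sin θ_3 = V_3·sin θ₁/V₁.
sin θ_3 = 1347 × sin 7.5° / 555 = 0.3168.
θ_3 = arcsin 0.3168 = 18.47°.

18.5°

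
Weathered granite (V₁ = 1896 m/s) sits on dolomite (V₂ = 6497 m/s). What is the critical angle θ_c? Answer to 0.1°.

17.0°

Critical incidence: sin θ_c = V₁/V₂ = 1896/6497 = 0.2918.
θ_c = arcsin 0.2918 = 16.97°.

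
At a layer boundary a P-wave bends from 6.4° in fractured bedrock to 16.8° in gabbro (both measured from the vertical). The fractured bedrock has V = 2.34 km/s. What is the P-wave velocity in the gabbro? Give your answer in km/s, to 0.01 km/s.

sin 6.4° = 0.1115; sin 16.8° = 0.2890.
V₂ = V₁·(sin θ₂/sin θ₁) = 2.34·(0.2890/0.1115) = 6.07 km/s.

6.07 km/s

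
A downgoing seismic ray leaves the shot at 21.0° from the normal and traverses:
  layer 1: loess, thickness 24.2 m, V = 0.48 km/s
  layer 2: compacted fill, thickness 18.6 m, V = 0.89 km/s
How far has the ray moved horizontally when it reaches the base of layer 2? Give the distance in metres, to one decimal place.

Ray parameter p = sin 21.0° / 0.48 km/s = 7.4660e-01 s/km.
Layer 1: θ = 21.00°; offset = 24.2·tan 21.00° = 9.290 m.
Layer 2: sin θ = p·0.89 = 0.6645 → θ = 41.64°; offset = 18.6·tan 41.64° = 16.538 m.
Total horizontal offset = 25.828 m.

25.8 m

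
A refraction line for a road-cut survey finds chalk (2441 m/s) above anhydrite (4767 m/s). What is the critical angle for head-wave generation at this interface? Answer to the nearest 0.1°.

Critical incidence: sin θ_c = V₁/V₂ = 2441/4767 = 0.5121.
θ_c = arcsin 0.5121 = 30.80°.

30.8°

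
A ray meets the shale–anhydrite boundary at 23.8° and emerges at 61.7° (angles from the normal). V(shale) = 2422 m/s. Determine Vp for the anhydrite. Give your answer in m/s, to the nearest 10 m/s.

sin 23.8° = 0.4035; sin 61.7° = 0.8805.
V₂ = V₁·(sin θ₂/sin θ₁) = 2422·(0.8805/0.4035) = 5284.45 m/s.

5280 m/s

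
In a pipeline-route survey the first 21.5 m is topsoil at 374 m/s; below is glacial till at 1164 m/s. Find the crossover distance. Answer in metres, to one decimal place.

60.0 m

θ_c = arcsin(374/1164) = 18.74°, so cos θ_c = 0.9470 and tᵢ = 2h cos θ_c/V₁ = 0.1089 s.
At crossover x/V₁ = x/V₂ + tᵢ ⇒ x = tᵢ/(1/V₁ − 1/V₂) = 0.10888/(2.6738e-03 − 8.5911e-04) = 60.00 m.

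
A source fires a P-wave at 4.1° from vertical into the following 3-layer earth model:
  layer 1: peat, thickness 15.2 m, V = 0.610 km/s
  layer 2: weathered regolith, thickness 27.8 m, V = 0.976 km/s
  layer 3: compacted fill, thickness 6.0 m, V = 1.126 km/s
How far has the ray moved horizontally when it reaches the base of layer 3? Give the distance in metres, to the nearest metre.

5 m

Ray parameter p = sin 4.1° / 0.610 km/s = 1.1721e-01 s/km.
Layer 1: θ = 4.10°; offset = 15.2·tan 4.10° = 1.090 m.
Layer 2: sin θ = p·0.976 = 0.1144 → θ = 6.57°; offset = 27.8·tan 6.57° = 3.201 m.
Layer 3: sin θ = p·1.126 = 0.1320 → θ = 7.58°; offset = 6.0·tan 7.58° = 0.799 m.
Σ offsets = 5.090 m.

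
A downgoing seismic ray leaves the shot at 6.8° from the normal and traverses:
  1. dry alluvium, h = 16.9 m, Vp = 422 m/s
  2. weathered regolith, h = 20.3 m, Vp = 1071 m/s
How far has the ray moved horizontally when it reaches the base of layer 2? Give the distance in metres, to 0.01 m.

p = sin θ₁/V₁ = sin 6.8°/422 = 2.8058e-04 s/m is conserved through the stack.
Layer 1: θ = 6.80°; offset = 16.9·tan 6.80° = 2.0152 m.
Layer 2: sin θ = p·1071 = 0.3005 → θ = 17.49°; offset = 20.3·tan 17.49° = 6.3957 m.
Σ offsets = 8.4109 m.

8.41 m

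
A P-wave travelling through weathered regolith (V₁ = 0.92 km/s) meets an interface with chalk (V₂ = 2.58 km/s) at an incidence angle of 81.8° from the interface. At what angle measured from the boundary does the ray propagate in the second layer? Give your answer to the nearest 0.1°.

66.4°

Angle from the normal: 90° − 81.8° = 8.2°.
sin θ₁/V₁ = sin θ₂/V₂ ⇒ sin θ₂ = 2.58·sin 8.2°/0.92 = 2.58·0.1426/0.92 = 0.4000.
θ₂ = arcsin 0.4000 = 23.58° from the normal.
From the interface: 90° − 23.58° = 66.42°.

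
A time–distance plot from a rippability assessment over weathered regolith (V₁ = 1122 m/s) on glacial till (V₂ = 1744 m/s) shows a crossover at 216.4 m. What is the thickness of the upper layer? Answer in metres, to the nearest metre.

h = (x_cross/2)·√((V₂−V₁)/(V₂+V₁)).
(V₂−V₁)/(V₂+V₁) = (1744−1122)/(1744+1122) = 0.2170; √ = 0.4659.
h = (216.4/2)·0.4659 = 50.41 m.

50 m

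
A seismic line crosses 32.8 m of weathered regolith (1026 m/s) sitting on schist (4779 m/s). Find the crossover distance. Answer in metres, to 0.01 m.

81.59 m

x_cross = 2h·√((V₂+V₁)/(V₂−V₁)).
(V₂+V₁)/(V₂−V₁) = (4779+1026)/(4779−1026) = 1.5468; √ = 1.2437.
x_cross = 2·32.8·1.2437 = 81.59 m.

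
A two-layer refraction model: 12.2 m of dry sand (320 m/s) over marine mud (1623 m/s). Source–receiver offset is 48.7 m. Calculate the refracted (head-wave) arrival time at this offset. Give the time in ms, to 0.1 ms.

104.8 ms

t = x/V₂ + 2h·√(V₂²−V₁²)/(V₁V₂).
√(V₂²−V₁²) = √(1623²−320²) = 1591.1 m/s; delay term = 2·12.2·1591.1/(320·1623) = 0.07475 s.
t = 48.7/1623 + 0.07475 = 0.10476 s.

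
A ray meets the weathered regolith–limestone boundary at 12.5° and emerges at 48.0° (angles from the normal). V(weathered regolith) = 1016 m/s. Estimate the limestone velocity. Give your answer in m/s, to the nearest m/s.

sin 12.5° = 0.2164; sin 48.0° = 0.7431.
V₂ = V₁·(sin θ₂/sin θ₁) = 1016·(0.7431/0.2164) = 3488.43 m/s.

3488 m/s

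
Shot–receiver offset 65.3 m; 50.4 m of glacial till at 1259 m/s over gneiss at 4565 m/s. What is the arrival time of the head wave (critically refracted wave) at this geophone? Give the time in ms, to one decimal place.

91.3 ms

t = x/V₂ + 2h·√(V₂²−V₁²)/(V₁V₂).
√(V₂²−V₁²) = √(4565²−1259²) = 4388.0 m/s; delay term = 2·50.4·4388.0/(1259·4565) = 0.07696 s.
t = 65.3/4565 + 0.07696 = 0.09126 s.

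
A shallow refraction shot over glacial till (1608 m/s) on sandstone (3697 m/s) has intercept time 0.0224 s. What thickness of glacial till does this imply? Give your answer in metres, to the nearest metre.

θ_c = arcsin(1608/3697) = 25.78°; cos θ_c = 0.9005.
tᵢ = 2h cos θ_c/V₁ ⇒ h = tᵢ·V₁/(2 cos θ_c) = 0.0224·1608/(2·0.9005) = 20.00 m.

20 m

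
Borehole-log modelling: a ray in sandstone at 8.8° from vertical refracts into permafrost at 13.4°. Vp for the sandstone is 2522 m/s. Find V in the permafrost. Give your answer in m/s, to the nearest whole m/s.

3820 m/s

sin 8.8° = 0.1530; sin 13.4° = 0.2317.
V₂ = V₁·(sin θ₂/sin θ₁) = 2522·(0.2317/0.1530) = 3820.41 m/s.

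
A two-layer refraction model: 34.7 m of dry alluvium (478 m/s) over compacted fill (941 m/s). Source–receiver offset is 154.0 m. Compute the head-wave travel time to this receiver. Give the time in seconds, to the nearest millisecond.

0.289 s

θ_c = arcsin(V₁/V₂) = arcsin(478/941) = 30.53°, cos θ_c = 0.8614.
Intercept time tᵢ = 2h cos θ_c / V₁ = 2·34.7·0.8614/478 = 0.12506 s.
t = x/V₂ + tᵢ = 154.0/941 + 0.12506 = 0.28872 s.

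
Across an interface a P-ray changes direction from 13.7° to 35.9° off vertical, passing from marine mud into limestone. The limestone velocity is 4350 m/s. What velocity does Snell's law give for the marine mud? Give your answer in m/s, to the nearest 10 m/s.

1760 m/s

sin 13.7° = 0.2368; sin 35.9° = 0.5864.
V₁ = V₂·(sin θ₁/sin θ₂) = 4350·(0.2368/0.5864) = 1756.98 m/s.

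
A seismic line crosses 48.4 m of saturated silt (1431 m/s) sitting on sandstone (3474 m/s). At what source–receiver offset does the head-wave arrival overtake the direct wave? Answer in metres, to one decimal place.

x_cross = 2h·√((V₂+V₁)/(V₂−V₁)).
(V₂+V₁)/(V₂−V₁) = (3474+1431)/(3474−1431) = 2.4009; √ = 1.5495.
x_cross = 2·48.4·1.5495 = 149.99 m.

150.0 m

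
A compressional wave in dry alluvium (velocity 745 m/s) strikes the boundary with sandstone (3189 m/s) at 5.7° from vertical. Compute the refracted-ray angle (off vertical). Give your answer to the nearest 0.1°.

25.2°

sin θ₁/V₁ = sin θ₂/V₂ ⇒ sin θ₂ = 3189·sin 5.7°/745 = 3189·0.0993/745 = 0.4251.
θ₂ = arcsin 0.4251 = 25.16° from the normal.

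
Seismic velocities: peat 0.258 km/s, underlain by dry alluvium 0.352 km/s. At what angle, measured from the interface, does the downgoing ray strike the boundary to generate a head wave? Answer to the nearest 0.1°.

At critical incidence the refracted ray runs along the interface (θ₂ = 90°), so sin θ_c = V₁/V₂.
θ_c = arcsin(0.258/0.352) = arcsin 0.7330 = 47.13°.
Measured from the interface: 90° − 47.13° = 42.87°.

42.9°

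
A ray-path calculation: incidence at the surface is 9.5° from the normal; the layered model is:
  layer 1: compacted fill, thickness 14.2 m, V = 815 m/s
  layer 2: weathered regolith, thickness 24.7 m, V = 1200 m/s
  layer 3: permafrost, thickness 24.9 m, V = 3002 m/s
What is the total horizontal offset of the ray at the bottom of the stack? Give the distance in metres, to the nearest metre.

28 m

Ray parameter p = sin 9.5° / 815 m/s = 2.0251e-04 s/m.
Layer 1: θ = 9.50°; offset = 14.2·tan 9.50° = 2.376 m.
Layer 2: sin θ = p·1200 = 0.2430 → θ = 14.06°; offset = 24.7·tan 14.06° = 6.188 m.
Layer 3: sin θ = p·3002 = 0.6079 → θ = 37.44°; offset = 24.9·tan 37.44° = 19.066 m.
Summing the layer offsets gives 27.630 m.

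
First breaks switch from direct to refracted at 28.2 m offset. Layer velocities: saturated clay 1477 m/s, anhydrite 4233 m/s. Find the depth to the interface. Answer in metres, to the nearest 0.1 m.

h = (x_cross/2)·√((V₂−V₁)/(V₂+V₁)).
(V₂−V₁)/(V₂+V₁) = (4233−1477)/(4233+1477) = 0.4827; √ = 0.6947.
h = (28.2/2)·0.6947 = 9.80 m.

9.8 m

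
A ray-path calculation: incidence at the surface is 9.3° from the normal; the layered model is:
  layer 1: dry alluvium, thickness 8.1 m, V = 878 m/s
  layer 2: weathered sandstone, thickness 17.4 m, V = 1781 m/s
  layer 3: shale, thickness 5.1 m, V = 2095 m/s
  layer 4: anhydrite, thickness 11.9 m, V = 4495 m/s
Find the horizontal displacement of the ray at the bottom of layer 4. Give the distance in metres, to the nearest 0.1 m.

27.0 m

Ray parameter p = sin 9.3° / 878 m/s = 1.8406e-04 s/m.
Layer 1: θ = 9.30°; offset = 8.1·tan 9.30° = 1.326 m.
Layer 2: sin θ = p·1781 = 0.3278 → θ = 19.14°; offset = 17.4·tan 19.14° = 6.037 m.
Layer 3: sin θ = p·2095 = 0.3856 → θ = 22.68°; offset = 5.1·tan 22.68° = 2.131 m.
Layer 4: sin θ = p·4495 = 0.8273 → θ = 55.83°; offset = 11.9·tan 55.83° = 17.528 m.
Σ offsets = 27.023 m.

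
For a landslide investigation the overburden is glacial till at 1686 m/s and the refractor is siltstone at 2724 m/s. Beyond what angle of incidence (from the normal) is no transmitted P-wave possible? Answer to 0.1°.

Critical incidence: sin θ_c = V₁/V₂ = 1686/2724 = 0.6189.
θ_c = arcsin 0.6189 = 38.24°.

38.2°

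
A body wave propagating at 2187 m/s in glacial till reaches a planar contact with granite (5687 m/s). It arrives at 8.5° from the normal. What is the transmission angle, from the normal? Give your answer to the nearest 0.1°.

22.6°

Snell's law: sin θ₂ = (V₂/V₁)·sin θ₁ = (5687/2187)·sin 8.5° = 0.3844.
θ₂ = sin⁻¹(0.3844) = 22.60° (from vertical).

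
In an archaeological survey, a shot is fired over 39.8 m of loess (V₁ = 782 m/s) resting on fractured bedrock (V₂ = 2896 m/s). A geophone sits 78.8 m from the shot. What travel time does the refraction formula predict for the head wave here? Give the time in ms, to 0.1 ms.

t = x/V₂ + 2h·√(V₂²−V₁²)/(V₁V₂).
√(V₂²−V₁²) = √(2896²−782²) = 2788.4 m/s; delay term = 2·39.8·2788.4/(782·2896) = 0.09801 s.
t = 78.8/2896 + 0.09801 = 0.12522 s.

125.2 ms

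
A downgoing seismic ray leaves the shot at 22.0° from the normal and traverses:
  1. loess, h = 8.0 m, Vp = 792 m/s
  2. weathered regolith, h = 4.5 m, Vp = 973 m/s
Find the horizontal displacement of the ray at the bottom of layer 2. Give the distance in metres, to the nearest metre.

6 m

Apply Snell's law at each interface; in layer i the horizontal offset is hᵢ·tan θᵢ.
Layer 1: θ = 22.00°; offset = 8.0·tan 22.00° = 3.232 m.
Layer 2: sin θ = 973·sin 22.0°/792 = 0.4602, θ = 27.40°; offset = 4.5·tan 27.40° = 2.333 m.
Σ offsets = 5.565 m.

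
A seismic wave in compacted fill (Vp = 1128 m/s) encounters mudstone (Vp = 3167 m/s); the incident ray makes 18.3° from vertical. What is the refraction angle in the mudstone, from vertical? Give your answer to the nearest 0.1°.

Snell's law: sin θ₂ = (V₂/V₁)·sin θ₁ = (3167/1128)·sin 18.3° = 0.8816.
θ₂ = sin⁻¹(0.8816) = 61.83° (from vertical).

61.8°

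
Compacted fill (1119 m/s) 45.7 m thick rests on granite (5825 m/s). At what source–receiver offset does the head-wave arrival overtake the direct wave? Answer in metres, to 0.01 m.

θ_c = arcsin(1119/5825) = 11.08°, so cos θ_c = 0.9814 and tᵢ = 2h cos θ_c/V₁ = 0.0802 s.
At crossover x/V₁ = x/V₂ + tᵢ ⇒ x = tᵢ/(1/V₁ − 1/V₂) = 0.08016/(8.9366e-04 − 1.7167e-04) = 111.03 m.

111.03 m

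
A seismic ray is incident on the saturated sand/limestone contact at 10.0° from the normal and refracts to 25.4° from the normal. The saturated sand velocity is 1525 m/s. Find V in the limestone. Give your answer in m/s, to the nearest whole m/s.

3767 m/s

Snell's law: sin 10.0°/V₁ = sin 25.4°/V₂.
V₂ = V₁·sin 25.4°/sin 10.0° = 1525 × 2.4701 = 3766.96 m/s.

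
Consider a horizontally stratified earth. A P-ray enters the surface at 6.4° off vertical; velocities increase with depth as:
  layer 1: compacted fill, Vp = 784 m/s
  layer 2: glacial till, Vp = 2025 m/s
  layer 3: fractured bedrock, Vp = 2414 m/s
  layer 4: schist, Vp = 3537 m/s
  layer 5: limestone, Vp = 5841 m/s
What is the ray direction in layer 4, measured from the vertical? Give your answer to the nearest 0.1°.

30.2°

Ray parameter p = sin 6.4° / 784 = 1.4218e-04 s/m.
sin θ_4 = p·V_4 = 1.4218e-04 × 3537 = 0.5029.
θ_4 = arcsin 0.5029 = 30.19°.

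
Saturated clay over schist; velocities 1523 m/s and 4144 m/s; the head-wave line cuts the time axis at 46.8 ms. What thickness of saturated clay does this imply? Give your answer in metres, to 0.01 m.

38.32 m

h = tᵢ·V₁·V₂ / (2·√(V₂²−V₁²)).
√(V₂²−V₁²) = √(4144² − 1523²) = 3854.0 m/s.
h = 0.0468 s × 1523 × 4144 / (2 × 3854.0) = 38.32 m.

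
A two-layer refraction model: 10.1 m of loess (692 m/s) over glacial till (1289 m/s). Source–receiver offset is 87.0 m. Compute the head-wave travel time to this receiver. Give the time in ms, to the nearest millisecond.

t = x/V₂ + 2h·√(V₂²−V₁²)/(V₁V₂).
√(V₂²−V₁²) = √(1289²−692²) = 1087.5 m/s; delay term = 2·10.1·1087.5/(692·1289) = 0.02463 s.
t = 87.0/1289 + 0.02463 = 0.09212 s.

92 ms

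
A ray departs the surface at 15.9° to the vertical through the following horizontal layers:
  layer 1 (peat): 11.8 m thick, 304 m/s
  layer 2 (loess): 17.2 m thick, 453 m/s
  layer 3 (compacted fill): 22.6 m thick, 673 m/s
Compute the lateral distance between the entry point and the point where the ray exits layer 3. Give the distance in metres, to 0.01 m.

Apply Snell's law at each interface; in layer i the horizontal offset is hᵢ·tan θᵢ.
Layer 1: θ = 15.90°; offset = 11.8·tan 15.90° = 3.3613 m.
Layer 2: sin θ = 453·sin 15.9°/304 = 0.4082, θ = 24.09°; offset = 17.2·tan 24.09° = 7.6918 m.
Layer 3: sin θ = 673·sin 15.9°/304 = 0.6065, θ = 37.34°; offset = 22.6·tan 37.34° = 17.2394 m.
Total horizontal offset = 28.2925 m.

28.29 m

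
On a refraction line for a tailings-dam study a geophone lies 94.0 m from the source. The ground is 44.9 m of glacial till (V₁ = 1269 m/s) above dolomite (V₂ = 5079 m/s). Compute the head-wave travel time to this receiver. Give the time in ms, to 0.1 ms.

87.0 ms

θ_c = arcsin(V₁/V₂) = arcsin(1269/5079) = 14.47°, cos θ_c = 0.9683.
Intercept time tᵢ = 2h cos θ_c / V₁ = 2·44.9·0.9683/1269 = 0.06852 s.
t = x/V₂ + tᵢ = 94.0/5079 + 0.06852 = 0.08703 s.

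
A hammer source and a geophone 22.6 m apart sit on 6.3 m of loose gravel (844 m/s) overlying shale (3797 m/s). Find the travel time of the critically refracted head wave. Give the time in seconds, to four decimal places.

0.0205 s

t = x/V₂ + 2h·√(V₂²−V₁²)/(V₁V₂).
√(V₂²−V₁²) = √(3797²−844²) = 3702.0 m/s; delay term = 2·6.3·3702.0/(844·3797) = 0.01456 s.
t = 22.6/3797 + 0.01456 = 0.02051 s.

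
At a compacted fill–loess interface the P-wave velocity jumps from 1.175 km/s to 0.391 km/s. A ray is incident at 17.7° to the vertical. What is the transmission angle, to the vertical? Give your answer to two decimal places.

sin θ₁/V₁ = sin θ₂/V₂ ⇒ sin θ₂ = 0.391·sin 17.7°/1.175 = 0.391·0.3040/1.175 = 0.1012.
θ₂ = arcsin 0.1012 = 5.81° from the normal.

5.81°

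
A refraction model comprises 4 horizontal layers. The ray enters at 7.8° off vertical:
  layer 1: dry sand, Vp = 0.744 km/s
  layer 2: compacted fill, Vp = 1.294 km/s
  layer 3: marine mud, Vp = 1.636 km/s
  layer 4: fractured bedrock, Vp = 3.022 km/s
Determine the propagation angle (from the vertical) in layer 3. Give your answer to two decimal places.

Ray parameter p = sin 7.8° / 0.744 = 1.8241e-01 s/km.
sin θ_3 = p·V_3 = 1.8241e-01 × 1.636 = 0.2984.
θ_3 = 17.36° from the vertical.

17.36°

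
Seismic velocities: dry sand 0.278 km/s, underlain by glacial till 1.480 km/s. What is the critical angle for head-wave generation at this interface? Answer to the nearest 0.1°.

10.8°

Critical incidence: sin θ_c = V₁/V₂ = 0.278/1.480 = 0.1878.
θ_c = arcsin 0.1878 = 10.83°.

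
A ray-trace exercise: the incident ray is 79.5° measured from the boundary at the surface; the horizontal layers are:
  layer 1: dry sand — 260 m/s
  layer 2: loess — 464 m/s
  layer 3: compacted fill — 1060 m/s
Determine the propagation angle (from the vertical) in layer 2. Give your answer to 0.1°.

From the normal: θ₁ = 90° − 79.5° = 10.5°.
Ray parameter p = sin 10.5° / 260 = 7.0091e-04 s/m.
sin θ_2 = p·V_2 = 7.0091e-04 × 464 = 0.3252.
θ_2 = arcsin 0.3252 = 18.98°.

19.0°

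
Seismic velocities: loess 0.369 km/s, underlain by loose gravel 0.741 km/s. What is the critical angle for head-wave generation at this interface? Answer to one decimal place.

Critical incidence: sin θ_c = V₁/V₂ = 0.369/0.741 = 0.4980.
θ_c = arcsin 0.4980 = 29.87°.

29.9°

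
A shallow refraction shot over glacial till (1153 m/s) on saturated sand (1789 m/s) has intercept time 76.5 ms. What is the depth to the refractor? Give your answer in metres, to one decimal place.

h = tᵢ·V₁·V₂ / (2·√(V₂²−V₁²)).
√(V₂²−V₁²) = √(1789² − 1153²) = 1367.9 m/s.
h = 0.0765 s × 1153 × 1789 / (2 × 1367.9) = 57.68 m.

57.7 m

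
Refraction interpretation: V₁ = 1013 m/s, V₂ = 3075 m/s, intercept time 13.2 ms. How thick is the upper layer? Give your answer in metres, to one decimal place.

7.1 m

h = tᵢ·V₁·V₂ / (2·√(V₂²−V₁²)).
√(V₂²−V₁²) = √(3075² − 1013²) = 2903.4 m/s.
h = 0.0132 s × 1013 × 3075 / (2 × 2903.4) = 7.08 m.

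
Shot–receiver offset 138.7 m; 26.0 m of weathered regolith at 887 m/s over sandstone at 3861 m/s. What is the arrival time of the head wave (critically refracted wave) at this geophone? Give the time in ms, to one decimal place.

t = x/V₂ + 2h·√(V₂²−V₁²)/(V₁V₂).
√(V₂²−V₁²) = √(3861²−887²) = 3757.7 m/s; delay term = 2·26.0·3757.7/(887·3861) = 0.05706 s.
t = 138.7/3861 + 0.05706 = 0.09298 s.

93.0 ms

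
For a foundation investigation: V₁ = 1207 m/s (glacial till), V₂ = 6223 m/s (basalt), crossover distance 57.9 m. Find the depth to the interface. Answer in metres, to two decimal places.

23.79 m

h = (x_cross/2)·√((V₂−V₁)/(V₂+V₁)).
(V₂−V₁)/(V₂+V₁) = (6223−1207)/(6223+1207) = 0.6751; √ = 0.8216.
h = (57.9/2)·0.8216 = 23.79 m.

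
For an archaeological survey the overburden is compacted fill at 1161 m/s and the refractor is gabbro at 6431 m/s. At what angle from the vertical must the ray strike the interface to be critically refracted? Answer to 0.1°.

10.4°

At critical incidence the refracted ray runs along the interface (θ₂ = 90°), so sin θ_c = V₁/V₂.
θ_c = arcsin(1161/6431) = arcsin 0.1805 = 10.40°.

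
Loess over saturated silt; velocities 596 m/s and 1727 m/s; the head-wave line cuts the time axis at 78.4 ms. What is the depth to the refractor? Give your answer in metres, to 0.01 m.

θ_c = arcsin(596/1727) = 20.19°; cos θ_c = 0.9386.
tᵢ = 2h cos θ_c/V₁ ⇒ h = tᵢ·V₁/(2 cos θ_c) = 0.0784·596/(2·0.9386) = 24.89 m.

24.89 m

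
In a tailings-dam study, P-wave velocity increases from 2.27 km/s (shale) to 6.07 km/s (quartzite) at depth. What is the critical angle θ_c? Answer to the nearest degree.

22°

Critical incidence: sin θ_c = V₁/V₂ = 2.27/6.07 = 0.3740.
θ_c = arcsin 0.3740 = 21.96°.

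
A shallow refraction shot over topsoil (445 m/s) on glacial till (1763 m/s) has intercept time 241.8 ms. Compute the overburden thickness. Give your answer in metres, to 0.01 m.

55.60 m

θ_c = arcsin(445/1763) = 14.62°; cos θ_c = 0.9676.
tᵢ = 2h cos θ_c/V₁ ⇒ h = tᵢ·V₁/(2 cos θ_c) = 0.2418·445/(2·0.9676) = 55.60 m.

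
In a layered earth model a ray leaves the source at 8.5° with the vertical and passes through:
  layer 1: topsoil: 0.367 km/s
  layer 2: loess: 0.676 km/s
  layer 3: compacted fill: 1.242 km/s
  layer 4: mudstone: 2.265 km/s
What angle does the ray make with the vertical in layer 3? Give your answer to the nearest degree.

30°

Snell's law across each interface conserves sin θ / V, so sin θ_3 = V_3·sin θ₁/V₁.
sin θ_3 = 1.242 × sin 8.5° / 0.367 = 0.5002.
θ_3 = arcsin 0.5002 = 30.01°.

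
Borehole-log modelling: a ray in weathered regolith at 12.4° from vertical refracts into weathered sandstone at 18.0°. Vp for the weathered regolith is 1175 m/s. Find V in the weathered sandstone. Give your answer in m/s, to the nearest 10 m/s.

sin 12.4° = 0.2147; sin 18.0° = 0.3090.
V₂ = V₁·(sin θ₂/sin θ₁) = 1175·(0.3090/0.2147) = 1690.90 m/s.

1690 m/s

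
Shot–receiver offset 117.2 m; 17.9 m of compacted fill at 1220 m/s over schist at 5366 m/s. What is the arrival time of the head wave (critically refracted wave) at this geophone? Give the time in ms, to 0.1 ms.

50.4 ms

θ_c = arcsin(V₁/V₂) = arcsin(1220/5366) = 13.14°, cos θ_c = 0.9738.
Intercept time tᵢ = 2h cos θ_c / V₁ = 2·17.9·0.9738/1220 = 0.02858 s.
t = x/V₂ + tᵢ = 117.2/5366 + 0.02858 = 0.05042 s.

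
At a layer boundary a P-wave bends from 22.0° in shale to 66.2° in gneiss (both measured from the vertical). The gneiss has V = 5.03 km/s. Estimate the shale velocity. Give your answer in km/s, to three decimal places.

2.059 km/s

Snell's law: sin 22.0°/V₁ = sin 66.2°/V₂.
V₁ = V₂·sin 22.0°/sin 66.2° = 5.03 × 0.4094 = 2.059 km/s.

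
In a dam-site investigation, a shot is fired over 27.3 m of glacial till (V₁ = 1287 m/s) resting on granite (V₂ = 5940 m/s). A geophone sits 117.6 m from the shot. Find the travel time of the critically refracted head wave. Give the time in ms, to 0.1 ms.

61.2 ms

t = x/V₂ + 2h·√(V₂²−V₁²)/(V₁V₂).
√(V₂²−V₁²) = √(5940²−1287²) = 5798.9 m/s; delay term = 2·27.3·5798.9/(1287·5940) = 0.04142 s.
t = 117.6/5940 + 0.04142 = 0.06121 s.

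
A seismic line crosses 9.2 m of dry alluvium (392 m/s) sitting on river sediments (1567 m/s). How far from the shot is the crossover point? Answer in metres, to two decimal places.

θ_c = arcsin(392/1567) = 14.49°, so cos θ_c = 0.9682 and tᵢ = 2h cos θ_c/V₁ = 0.0454 s.
At crossover x/V₁ = x/V₂ + tᵢ ⇒ x = tᵢ/(1/V₁ − 1/V₂) = 0.04545/(2.5510e-03 − 6.3816e-04) = 23.76 m.

23.76 m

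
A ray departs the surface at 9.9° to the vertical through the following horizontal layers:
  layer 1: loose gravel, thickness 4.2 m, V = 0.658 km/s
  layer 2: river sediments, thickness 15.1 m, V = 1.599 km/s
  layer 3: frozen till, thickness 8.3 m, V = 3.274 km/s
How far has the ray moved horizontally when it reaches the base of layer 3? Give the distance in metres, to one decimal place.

21.4 m

Apply Snell's law at each interface; in layer i the horizontal offset is hᵢ·tan θᵢ.
Layer 1: θ = 9.90°; offset = 4.2·tan 9.90° = 0.733 m.
Layer 2: sin θ = 1.599·sin 9.9°/0.658 = 0.4178, θ = 24.70°; offset = 15.1·tan 24.70° = 6.944 m.
Layer 3: sin θ = 3.274·sin 9.9°/0.658 = 0.8555, θ = 58.81°; offset = 8.3·tan 58.81° = 13.711 m.
Total horizontal offset = 21.388 m.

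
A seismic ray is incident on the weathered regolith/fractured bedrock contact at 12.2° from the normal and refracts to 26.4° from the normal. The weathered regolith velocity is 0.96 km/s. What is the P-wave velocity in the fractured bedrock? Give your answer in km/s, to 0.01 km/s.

2.02 km/s

Snell's law: sin 12.2°/V₁ = sin 26.4°/V₂.
V₂ = V₁·sin 26.4°/sin 12.2° = 0.96 × 2.1040 = 2.02 km/s.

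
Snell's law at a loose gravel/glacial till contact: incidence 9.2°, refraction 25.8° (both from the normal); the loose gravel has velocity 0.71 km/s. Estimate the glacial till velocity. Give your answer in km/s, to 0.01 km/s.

1.93 km/s

sin 9.2° = 0.1599; sin 25.8° = 0.4352.
V₂ = V₁·(sin θ₂/sin θ₁) = 0.71·(0.4352/0.1599) = 1.93 km/s.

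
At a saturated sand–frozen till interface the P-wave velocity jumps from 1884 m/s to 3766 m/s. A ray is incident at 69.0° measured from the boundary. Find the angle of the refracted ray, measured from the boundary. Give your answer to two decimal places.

44.25°

Angle from the normal: 90° − 69.0° = 21.0°.
sin θ₁/V₁ = sin θ₂/V₂ ⇒ sin θ₂ = 3766·sin 21.0°/1884 = 3766·0.3584/1884 = 0.7164.
θ₂ = sin⁻¹(0.7164) = 45.75° (from vertical).
From the interface: 90° − 45.75° = 44.25°.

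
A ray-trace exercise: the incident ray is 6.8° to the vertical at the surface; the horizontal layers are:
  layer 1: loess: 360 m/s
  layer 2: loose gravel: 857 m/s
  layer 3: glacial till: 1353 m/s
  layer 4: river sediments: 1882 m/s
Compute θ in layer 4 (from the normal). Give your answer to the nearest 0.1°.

Ray parameter p = sin 6.8° / 360 = 3.2890e-04 s/m.
sin θ_4 = p·V_4 = 3.2890e-04 × 1882 = 0.6190.
θ_4 = arcsin 0.6190 = 38.24°.

38.2°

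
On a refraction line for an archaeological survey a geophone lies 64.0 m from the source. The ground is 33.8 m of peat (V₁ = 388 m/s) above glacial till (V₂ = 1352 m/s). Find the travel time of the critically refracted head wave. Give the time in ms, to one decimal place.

t = x/V₂ + 2h·√(V₂²−V₁²)/(V₁V₂).
√(V₂²−V₁²) = √(1352²−388²) = 1295.1 m/s; delay term = 2·33.8·1295.1/(388·1352) = 0.16690 s.
t = 64.0/1352 + 0.16690 = 0.21424 s.

214.2 ms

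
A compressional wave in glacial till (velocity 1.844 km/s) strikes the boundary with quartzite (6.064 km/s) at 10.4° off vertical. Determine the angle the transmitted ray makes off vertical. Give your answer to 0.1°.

36.4°

Snell's law: sin θ₂ = (V₂/V₁)·sin θ₁ = (6.064/1.844)·sin 10.4° = 0.5936.
θ₂ = sin⁻¹(0.5936) = 36.42° (from vertical).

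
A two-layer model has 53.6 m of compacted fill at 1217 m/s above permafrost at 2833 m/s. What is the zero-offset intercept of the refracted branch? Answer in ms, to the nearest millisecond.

tᵢ = 2h·√(V₂²−V₁²)/(V₁V₂).
√(V₂²−V₁²) = √(2833²−1217²) = 2558.3 m/s.
tᵢ = 2·53.6·2558.3/(1217·2833) = 0.07954 s.

80 ms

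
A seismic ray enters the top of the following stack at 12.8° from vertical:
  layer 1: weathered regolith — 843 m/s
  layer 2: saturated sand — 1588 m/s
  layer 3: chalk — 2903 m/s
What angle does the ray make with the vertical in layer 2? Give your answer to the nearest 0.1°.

Snell's law across each interface conserves sin θ / V, so sin θ_2 = V_2·sin θ₁/V₁.
sin θ_2 = 1588 × sin 12.8° / 843 = 0.4173.
θ_2 = 24.67° from the vertical.

24.7°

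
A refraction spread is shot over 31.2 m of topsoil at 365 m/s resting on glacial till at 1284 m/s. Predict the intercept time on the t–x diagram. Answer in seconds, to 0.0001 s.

θ_c = arcsin(V₁/V₂) = arcsin(365/1284) = 16.52°; cos θ_c = 0.9587.
tᵢ = 2h·cos θ_c / V₁ = 2·31.2·0.9587 / 365 = 0.16391 s.

0.1639 s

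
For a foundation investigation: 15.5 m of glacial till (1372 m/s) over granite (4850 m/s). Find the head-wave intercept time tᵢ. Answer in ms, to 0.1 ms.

tᵢ = 2h·√(V₂²−V₁²)/(V₁V₂).
√(V₂²−V₁²) = √(4850²−1372²) = 4651.9 m/s.
tᵢ = 2·15.5·4651.9/(1372·4850) = 0.02167 s.

21.7 ms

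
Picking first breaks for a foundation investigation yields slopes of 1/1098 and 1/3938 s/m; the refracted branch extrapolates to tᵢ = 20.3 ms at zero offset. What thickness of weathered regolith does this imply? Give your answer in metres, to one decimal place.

h = tᵢ·V₁·V₂ / (2·√(V₂²−V₁²)).
√(V₂²−V₁²) = √(3938² − 1098²) = 3781.8 m/s.
h = 0.0203 s × 1098 × 3938 / (2 × 3781.8) = 11.60 m.

11.6 m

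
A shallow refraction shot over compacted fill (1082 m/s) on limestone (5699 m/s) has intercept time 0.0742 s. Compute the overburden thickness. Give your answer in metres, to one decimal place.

40.9 m

h = tᵢ·V₁·V₂ / (2·√(V₂²−V₁²)).
√(V₂²−V₁²) = √(5699² − 1082²) = 5595.3 m/s.
h = 0.0742 s × 1082 × 5699 / (2 × 5595.3) = 40.89 m.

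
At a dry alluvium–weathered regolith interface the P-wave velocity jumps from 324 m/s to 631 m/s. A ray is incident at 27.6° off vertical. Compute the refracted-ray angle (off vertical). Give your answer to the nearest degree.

sin θ₁/V₁ = sin θ₂/V₂ ⇒ sin θ₂ = 631·sin 27.6°/324 = 631·0.4633/324 = 0.9023.
θ₂ = arcsin 0.9023 = 64.46° from the normal.

64°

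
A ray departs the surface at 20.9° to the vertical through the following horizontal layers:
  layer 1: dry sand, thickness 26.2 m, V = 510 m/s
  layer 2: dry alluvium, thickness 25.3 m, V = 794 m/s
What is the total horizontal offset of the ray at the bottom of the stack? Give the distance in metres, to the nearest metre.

27 m

Apply Snell's law at each interface; in layer i the horizontal offset is hᵢ·tan θᵢ.
Layer 1: θ = 20.90°; offset = 26.2·tan 20.90° = 10.005 m.
Layer 2: sin θ = 794·sin 20.9°/510 = 0.5554, θ = 33.74°; offset = 25.3·tan 33.74° = 16.897 m.
Σ offsets = 26.902 m.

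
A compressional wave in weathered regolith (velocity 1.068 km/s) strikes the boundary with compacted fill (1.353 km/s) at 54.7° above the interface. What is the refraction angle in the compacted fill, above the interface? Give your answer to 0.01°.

42.94°

Convert to the normal: θ₁ = 90° − 54.7° = 35.3°.
sin θ₁/V₁ = sin θ₂/V₂ ⇒ sin θ₂ = 1.353·sin 35.3°/1.068 = 1.353·0.5779/1.068 = 0.7321.
θ₂ = sin⁻¹(0.7321) = 47.06° (from vertical).
From the interface: 90° − 47.06° = 42.94°.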